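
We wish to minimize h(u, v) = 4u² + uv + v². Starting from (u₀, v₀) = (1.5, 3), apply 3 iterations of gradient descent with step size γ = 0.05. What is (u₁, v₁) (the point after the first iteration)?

(0.75, 2.625)

∇h = (8u + v, u + 2v)
(u₁, v₁) = (1.5, 3) − 0.05·(15, 7.5) = (0.75, 2.625)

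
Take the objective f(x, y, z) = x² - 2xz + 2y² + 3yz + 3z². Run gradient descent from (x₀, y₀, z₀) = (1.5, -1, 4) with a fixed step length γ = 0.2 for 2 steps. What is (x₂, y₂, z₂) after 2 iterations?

∇f = (2x - 2z, 4y + 3z, -2x + 3y + 6z)
(x₁, y₁, z₁) = (1.5, -1, 4) − 0.2·(-5, 8, 18) = (2.5, -2.6, 0.4)
(x₂, y₂, z₂) = (2.5, -2.6, 0.4) − 0.2·(4.2, -9.2, -10.4) = (1.66, -0.76, 2.48)

(1.66, -0.76, 2.48)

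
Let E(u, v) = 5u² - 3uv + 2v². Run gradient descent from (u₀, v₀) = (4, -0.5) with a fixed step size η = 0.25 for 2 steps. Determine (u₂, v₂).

∇E = (10u - 3v, -3u + 4v)
Step 1: at (4, -0.5), ∇E = (41.5, -14) → (4, -0.5) − 0.25·(41.5, -14) = (-6.375, 3)
Step 2: at (-6.375, 3), ∇E = (-72.75, 31.125) → (-6.375, 3) − 0.25·(-72.75, 31.125) = (11.8125, -4.78125)

(11.8125, -4.78125)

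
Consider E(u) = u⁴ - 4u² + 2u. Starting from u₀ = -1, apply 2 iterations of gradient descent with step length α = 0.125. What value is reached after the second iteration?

E′(u) = 4u³ - 8u + 2
u₁ = -1 − 0.125·6 = -1.75
u₂ = -1.75 − 0.125·(-5.4375) = -1.0703125

-1.0703125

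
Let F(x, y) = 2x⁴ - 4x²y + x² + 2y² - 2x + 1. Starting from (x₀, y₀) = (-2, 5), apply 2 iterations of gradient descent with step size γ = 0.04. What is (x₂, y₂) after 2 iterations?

(-1.42144, 4.9872)

∇F = (8x³ - 8xy + 2x - 2, -4x² + 4y)
(x₁, y₁) = (-2, 5) − 0.04·(10, 4) = (-2.4, 4.84)
(x₂, y₂) = (-2.4, 4.84) − 0.04·(-24.464, -3.68) = (-1.42144, 4.9872)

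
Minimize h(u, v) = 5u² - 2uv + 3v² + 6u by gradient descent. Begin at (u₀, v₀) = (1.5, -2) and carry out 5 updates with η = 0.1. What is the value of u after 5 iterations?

-0.6512

∇h = (10u - 2v + 6, -2u + 6v)
(u₁, v₁) = (1.5, -2) − 0.1·(25, -15) = (-1, -0.5)
(u₂, v₂) = (-1, -0.5) − 0.1·(-3, -1) = (-0.7, -0.4)
(u₃, v₃) = (-0.7, -0.4) − 0.1·(-0.2, -1) = (-0.68, -0.3)
(u₄, v₄) = (-0.68, -0.3) − 0.1·(-0.2, -0.44) = (-0.66, -0.256)
(u₅, v₅) = (-0.66, -0.256) − 0.1·(-0.088, -0.216) = (-0.6512, -0.2344)
u = -0.6512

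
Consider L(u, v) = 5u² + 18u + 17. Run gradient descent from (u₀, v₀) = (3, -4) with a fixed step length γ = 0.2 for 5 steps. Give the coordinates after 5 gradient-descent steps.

(-6.6, -4)

∇L = (10u + 18, 0)
Step 1: at (3, -4), ∇L = (48, 0) → (3, -4) − 0.2·(48, 0) = (-6.6, -4)
Step 2: at (-6.6, -4), ∇L = (-48, 0) → (-6.6, -4) − 0.2·(-48, 0) = (3, -4)
Step 3: at (3, -4), ∇L = (48, 0) → (3, -4) − 0.2·(48, 0) = (-6.6, -4)
Step 4: at (-6.6, -4), ∇L = (-48, 0) → (-6.6, -4) − 0.2·(-48, 0) = (3, -4)
Step 5: at (3, -4), ∇L = (48, 0) → (3, -4) − 0.2·(48, 0) = (-6.6, -4)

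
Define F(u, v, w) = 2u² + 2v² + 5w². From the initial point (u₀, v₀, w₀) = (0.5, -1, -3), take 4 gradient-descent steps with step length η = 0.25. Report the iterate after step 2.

∇F = (4u, 4v, 10w)
(u₁, v₁, w₁) = (0.5, -1, -3) − 0.25·(2, -4, -30) = (0, 0, 4.5)
(u₂, v₂, w₂) = (0, 0, 4.5) − 0.25·(0, 0, 45) = (0, 0, -6.75)

(0, 0, -6.75)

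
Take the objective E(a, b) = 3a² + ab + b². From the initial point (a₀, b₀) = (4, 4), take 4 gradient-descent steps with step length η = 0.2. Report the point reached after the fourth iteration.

(-0.1024, 0.512)

∇E = (6a + b, a + 2b)
Step 1: at (4, 4), ∇E = (28, 12) → (4, 4) − 0.2·(28, 12) = (-1.6, 1.6)
Step 2: at (-1.6, 1.6), ∇E = (-8, 1.6) → (-1.6, 1.6) − 0.2·(-8, 1.6) = (0, 1.28)
Step 3: at (0, 1.28), ∇E = (1.28, 2.56) → (0, 1.28) − 0.2·(1.28, 2.56) = (-0.256, 0.768)
Step 4: at (-0.256, 0.768), ∇E = (-0.768, 1.28) → (-0.256, 0.768) − 0.2·(-0.768, 1.28) = (-0.1024, 0.512)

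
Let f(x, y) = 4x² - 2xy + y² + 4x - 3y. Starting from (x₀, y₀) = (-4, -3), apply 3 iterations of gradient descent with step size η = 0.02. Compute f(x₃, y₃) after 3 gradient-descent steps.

∇f = (8x - 2y + 4, -2x + 2y - 3)
(x₁, y₁) = (-4, -3) − 0.02·(-22, -1) = (-3.56, -2.98)
(x₂, y₂) = (-3.56, -2.98) − 0.02·(-18.52, -1.84) = (-3.1896, -2.9432)
(x₃, y₃) = (-3.1896, -2.9432) − 0.02·(-15.6304, -2.5072) = (-2.876992, -2.893056)
f(-2.876992, -2.893056) = 22.002706956288

22.002706956288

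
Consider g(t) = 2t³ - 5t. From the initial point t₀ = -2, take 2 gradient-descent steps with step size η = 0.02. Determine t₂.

g′(t) = 6t² - 5
t₁ = -2 − 0.02·19 = -2.38
t₂ = -2.38 − 0.02·28.9864 = -2.959728

-2.959728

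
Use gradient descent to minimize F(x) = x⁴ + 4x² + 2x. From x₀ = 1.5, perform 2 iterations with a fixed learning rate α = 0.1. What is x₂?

F′(x) = 4x³ + 8x + 2
Step 1: F′(1.5) = 27.5; x₁ = 1.5 − 0.1·27.5 = -1.25
Step 2: F′(-1.25) = -15.8125; x₂ = -1.25 − 0.1·(-15.8125) = 0.33125

0.33125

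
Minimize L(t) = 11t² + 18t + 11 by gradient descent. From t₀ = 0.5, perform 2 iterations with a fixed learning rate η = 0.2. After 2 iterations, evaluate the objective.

L′(t) = 22t + 18
Step 1: L′(0.5) = 29; t₁ = 0.5 − 0.2·29 = -5.3
Step 2: L′(-5.3) = -98.6; t₂ = -5.3 − 0.2·(-98.6) = 14.42
L(14.42) = 2557.8604

2557.8604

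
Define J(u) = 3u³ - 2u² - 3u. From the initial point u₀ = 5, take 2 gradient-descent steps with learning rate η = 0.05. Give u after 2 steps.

J′(u) = 9u² - 4u - 3
u₁ = 5 − 0.05·202 = -5.1
u₂ = -5.1 − 0.05·251.49 = -17.6745

-17.6745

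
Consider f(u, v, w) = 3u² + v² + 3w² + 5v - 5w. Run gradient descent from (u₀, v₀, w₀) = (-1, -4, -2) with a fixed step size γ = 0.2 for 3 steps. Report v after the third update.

∇f = (6u, 2v + 5, 6w - 5)
Step 1: at (-1, -4, -2), ∇f = (-6, -3, -17) → (-1, -4, -2) − 0.2·(-6, -3, -17) = (0.2, -3.4, 1.4)
Step 2: at (0.2, -3.4, 1.4), ∇f = (1.2, -1.8, 3.4) → (0.2, -3.4, 1.4) − 0.2·(1.2, -1.8, 3.4) = (-0.04, -3.04, 0.72)
Step 3: at (-0.04, -3.04, 0.72), ∇f = (-0.24, -1.08, -0.68) → (-0.04, -3.04, 0.72) − 0.2·(-0.24, -1.08, -0.68) = (0.008, -2.824, 0.856)
v = -2.824

-2.824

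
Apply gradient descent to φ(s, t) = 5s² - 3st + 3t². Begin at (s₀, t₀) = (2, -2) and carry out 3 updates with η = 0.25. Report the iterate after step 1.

∇φ = (10s - 3t, -3s + 6t)
(s₁, t₁) = (2, -2) − 0.25·(26, -18) = (-4.5, 2.5)

(-4.5, 2.5)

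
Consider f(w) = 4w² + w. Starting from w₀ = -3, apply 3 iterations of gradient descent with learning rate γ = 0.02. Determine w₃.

-1.829024

f′(w) = 8w + 1
w₁ = -3 − 0.02·(-23) = -2.54
w₂ = -2.54 − 0.02·(-19.32) = -2.1536
w₃ = -2.1536 − 0.02·(-16.2288) = -1.829024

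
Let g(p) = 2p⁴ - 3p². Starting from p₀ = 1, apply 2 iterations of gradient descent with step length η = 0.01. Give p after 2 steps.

g′(p) = 8p³ - 6p
Step 1: g′(1) = 2; p₁ = 1 − 0.01·2 = 0.98
Step 2: g′(0.98) = 1.649536; p₂ = 0.98 − 0.01·1.649536 = 0.96350464

0.96350464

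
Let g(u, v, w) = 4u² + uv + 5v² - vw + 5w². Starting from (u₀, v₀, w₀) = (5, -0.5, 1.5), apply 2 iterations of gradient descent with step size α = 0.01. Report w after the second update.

∇g = (8u + v, u + 10v - w, -v + 10w)
(u₁, v₁, w₁) = (5, -0.5, 1.5) − 0.01·(39.5, -1.5, 15.5) = (4.605, -0.485, 1.345)
(u₂, v₂, w₂) = (4.605, -0.485, 1.345) − 0.01·(36.355, -1.59, 13.935) = (4.24145, -0.4691, 1.20565)
w = 1.20565

1.20565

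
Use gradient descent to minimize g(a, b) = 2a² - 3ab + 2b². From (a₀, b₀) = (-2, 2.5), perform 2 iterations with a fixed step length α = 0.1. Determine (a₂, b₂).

∇g = (4a - 3b, -3a + 4b)
(a₁, b₁) = (-2, 2.5) − 0.1·(-15.5, 16) = (-0.45, 0.9)
(a₂, b₂) = (-0.45, 0.9) − 0.1·(-4.5, 4.95) = (0, 0.405)

(0, 0.405)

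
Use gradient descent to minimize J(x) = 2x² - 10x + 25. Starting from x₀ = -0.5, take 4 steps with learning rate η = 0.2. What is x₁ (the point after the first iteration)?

1.9

J′(x) = 4x - 10
x₁ = -0.5 − 0.2·(-12) = 1.9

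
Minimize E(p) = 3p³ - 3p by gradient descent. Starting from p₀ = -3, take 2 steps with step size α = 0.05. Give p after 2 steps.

E′(p) = 9p² - 3
Step 1: E′(-3) = 78; p₁ = -3 − 0.05·78 = -6.9
Step 2: E′(-6.9) = 425.49; p₂ = -6.9 − 0.05·425.49 = -28.1745

-28.1745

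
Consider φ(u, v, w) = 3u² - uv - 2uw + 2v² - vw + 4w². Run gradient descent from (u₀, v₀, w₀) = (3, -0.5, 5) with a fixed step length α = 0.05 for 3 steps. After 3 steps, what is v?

∇φ = (6u - v - 2w, -u + 4v - w, -2u - v + 8w)
Step 1: at (3, -0.5, 5), ∇φ = (8.5, -10, 34.5) → (3, -0.5, 5) − 0.05·(8.5, -10, 34.5) = (2.575, 0, 3.275)
Step 2: at (2.575, 0, 3.275), ∇φ = (8.9, -5.85, 21.05) → (2.575, 0, 3.275) − 0.05·(8.9, -5.85, 21.05) = (2.13, 0.2925, 2.2225)
Step 3: at (2.13, 0.2925, 2.2225), ∇φ = (8.0425, -3.1825, 13.2275) → (2.13, 0.2925, 2.2225) − 0.05·(8.0425, -3.1825, 13.2275) = (1.727875, 0.451625, 1.561125)
v = 0.451625

0.451625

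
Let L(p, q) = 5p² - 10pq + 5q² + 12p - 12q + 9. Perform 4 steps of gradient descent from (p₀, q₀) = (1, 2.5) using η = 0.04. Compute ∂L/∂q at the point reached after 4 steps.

∇L = (10p - 10q + 12, -10p + 10q - 12)
Step 1: at (1, 2.5), ∇L = (-3, 3) → (1, 2.5) − 0.04·(-3, 3) = (1.12, 2.38)
Step 2: at (1.12, 2.38), ∇L = (-0.6, 0.6) → (1.12, 2.38) − 0.04·(-0.6, 0.6) = (1.144, 2.356)
Step 3: at (1.144, 2.356), ∇L = (-0.12, 0.12) → (1.144, 2.356) − 0.04·(-0.12, 0.12) = (1.1488, 2.3512)
Step 4: at (1.1488, 2.3512), ∇L = (-0.024, 0.024) → (1.1488, 2.3512) − 0.04·(-0.024, 0.024) = (1.14976, 2.35024)
∂L/∂q at (1.14976, 2.35024) = 0.0048

0.0048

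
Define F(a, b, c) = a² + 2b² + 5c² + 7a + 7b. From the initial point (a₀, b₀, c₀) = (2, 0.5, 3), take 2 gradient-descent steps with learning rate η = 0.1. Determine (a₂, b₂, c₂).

∇F = (2a + 7, 4b + 7, 10c)
(a₁, b₁, c₁) = (2, 0.5, 3) − 0.1·(11, 9, 30) = (0.9, -0.4, 0)
(a₂, b₂, c₂) = (0.9, -0.4, 0) − 0.1·(8.8, 5.4, 0) = (0.02, -0.94, 0)

(0.02, -0.94, 0)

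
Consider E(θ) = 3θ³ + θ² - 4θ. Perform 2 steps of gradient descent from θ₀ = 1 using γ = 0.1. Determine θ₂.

0.559

E′(θ) = 9θ² + 2θ - 4
θ₁ = 1 − 0.1·7 = 0.3
θ₂ = 0.3 − 0.1·(-2.59) = 0.559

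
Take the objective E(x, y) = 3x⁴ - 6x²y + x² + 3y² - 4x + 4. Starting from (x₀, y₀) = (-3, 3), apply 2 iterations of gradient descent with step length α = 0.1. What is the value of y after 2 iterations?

233.136

∇E = (12x³ - 12xy + 2x - 4, -6x² + 6y)
(x₁, y₁) = (-3, 3) − 0.1·(-226, -36) = (19.6, 6.6)
(x₂, y₂) = (19.6, 6.6) − 0.1·(88837.312, -2265.36) = (-8864.1312, 233.136)
y = 233.136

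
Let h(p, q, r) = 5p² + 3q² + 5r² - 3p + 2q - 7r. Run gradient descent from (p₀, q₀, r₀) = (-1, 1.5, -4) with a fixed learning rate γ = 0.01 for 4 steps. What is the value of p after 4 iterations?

-0.55293

∇h = (10p - 3, 6q + 2, 10r - 7)
Step 1: at (-1, 1.5, -4), ∇h = (-13, 11, -47) → (-1, 1.5, -4) − 0.01·(-13, 11, -47) = (-0.87, 1.39, -3.53)
Step 2: at (-0.87, 1.39, -3.53), ∇h = (-11.7, 10.34, -42.3) → (-0.87, 1.39, -3.53) − 0.01·(-11.7, 10.34, -42.3) = (-0.753, 1.2866, -3.107)
Step 3: at (-0.753, 1.2866, -3.107), ∇h = (-10.53, 9.7196, -38.07) → (-0.753, 1.2866, -3.107) − 0.01·(-10.53, 9.7196, -38.07) = (-0.6477, 1.189404, -2.7263)
Step 4: at (-0.6477, 1.189404, -2.7263), ∇h = (-9.477, 9.136424, -34.263) → (-0.6477, 1.189404, -2.7263) − 0.01·(-9.477, 9.136424, -34.263) = (-0.55293, 1.09803976, -2.38367)
p = -0.55293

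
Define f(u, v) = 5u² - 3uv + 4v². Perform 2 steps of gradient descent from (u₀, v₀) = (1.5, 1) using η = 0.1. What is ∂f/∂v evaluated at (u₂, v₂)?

∇f = (10u - 3v, -3u + 8v)
Step 1: at (1.5, 1), ∇f = (12, 3.5) → (1.5, 1) − 0.1·(12, 3.5) = (0.3, 0.65)
Step 2: at (0.3, 0.65), ∇f = (1.05, 4.3) → (0.3, 0.65) − 0.1·(1.05, 4.3) = (0.195, 0.22)
∂f/∂v at (0.195, 0.22) = 1.175

1.175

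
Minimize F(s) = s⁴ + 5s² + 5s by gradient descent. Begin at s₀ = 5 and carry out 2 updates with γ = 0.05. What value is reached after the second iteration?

2343.284375

F′(s) = 4s³ + 10s + 5
Step 1: F′(5) = 555; s₁ = 5 − 0.05·555 = -22.75
Step 2: F′(-22.75) = -47320.6875; s₂ = -22.75 − 0.05·(-47320.6875) = 2343.284375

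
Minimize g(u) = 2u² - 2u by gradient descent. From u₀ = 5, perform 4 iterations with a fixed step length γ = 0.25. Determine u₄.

g′(u) = 4u - 2
u₁ = 5 − 0.25·18 = 0.5
u₂ = 0.5 − 0.25·0 = 0.5
u₃ = 0.5 − 0.25·0 = 0.5
u₄ = 0.5 − 0.25·0 = 0.5

0.5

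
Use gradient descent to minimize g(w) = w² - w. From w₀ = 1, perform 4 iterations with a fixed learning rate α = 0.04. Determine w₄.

0.85819648

g′(w) = 2w - 1
Step 1: g′(1) = 1; w₁ = 1 − 0.04·1 = 0.96
Step 2: g′(0.96) = 0.92; w₂ = 0.96 − 0.04·0.92 = 0.9232
Step 3: g′(0.9232) = 0.8464; w₃ = 0.9232 − 0.04·0.8464 = 0.889344
Step 4: g′(0.889344) = 0.778688; w₄ = 0.889344 − 0.04·0.778688 = 0.85819648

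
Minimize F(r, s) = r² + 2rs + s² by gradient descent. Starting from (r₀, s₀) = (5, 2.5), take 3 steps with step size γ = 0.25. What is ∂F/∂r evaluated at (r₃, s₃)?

0

∇F = (2r + 2s, 2r + 2s)
(r₁, s₁) = (5, 2.5) − 0.25·(15, 15) = (1.25, -1.25)
(r₂, s₂) = (1.25, -1.25) − 0.25·(0, 0) = (1.25, -1.25)
(r₃, s₃) = (1.25, -1.25) − 0.25·(0, 0) = (1.25, -1.25)
∂F/∂r at (1.25, -1.25) = 0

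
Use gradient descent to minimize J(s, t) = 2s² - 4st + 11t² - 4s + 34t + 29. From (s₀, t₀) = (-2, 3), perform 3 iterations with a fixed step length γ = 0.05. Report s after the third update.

∇J = (4s - 4t - 4, -4s + 22t + 34)
Step 1: at (-2, 3), ∇J = (-24, 108) → (-2, 3) − 0.05·(-24, 108) = (-0.8, -2.4)
Step 2: at (-0.8, -2.4), ∇J = (2.4, -15.6) → (-0.8, -2.4) − 0.05·(2.4, -15.6) = (-0.92, -1.62)
Step 3: at (-0.92, -1.62), ∇J = (-1.2, 2.04) → (-0.92, -1.62) − 0.05·(-1.2, 2.04) = (-0.86, -1.722)
s = -0.86

-0.86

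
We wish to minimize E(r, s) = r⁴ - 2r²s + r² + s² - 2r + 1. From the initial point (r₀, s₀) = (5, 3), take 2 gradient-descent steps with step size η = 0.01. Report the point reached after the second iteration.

∇E = (4r³ - 4rs + 2r - 2, -2r² + 2s)
Step 1: at (5, 3), ∇E = (448, -44) → (5, 3) − 0.01·(448, -44) = (0.52, 3.44)
Step 2: at (0.52, 3.44), ∇E = (-7.552768, 6.3392) → (0.52, 3.44) − 0.01·(-7.552768, 6.3392) = (0.59552768, 3.376608)

(0.59552768, 3.376608)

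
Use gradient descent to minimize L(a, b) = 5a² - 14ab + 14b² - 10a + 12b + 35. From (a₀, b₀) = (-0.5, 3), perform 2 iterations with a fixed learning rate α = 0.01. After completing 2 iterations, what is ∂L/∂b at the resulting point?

42.4864

∇L = (10a - 14b - 10, -14a + 28b + 12)
(a₁, b₁) = (-0.5, 3) − 0.01·(-57, 103) = (0.07, 1.97)
(a₂, b₂) = (0.07, 1.97) − 0.01·(-36.88, 66.18) = (0.4388, 1.3082)
∂L/∂b at (0.4388, 1.3082) = 42.4864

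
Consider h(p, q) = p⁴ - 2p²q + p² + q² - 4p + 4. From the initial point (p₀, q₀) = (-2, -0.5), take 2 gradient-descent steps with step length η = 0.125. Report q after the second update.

∇h = (4p³ - 4pq + 2p - 4, -2p² + 2q)
Step 1: at (-2, -0.5), ∇h = (-44, -9) → (-2, -0.5) − 0.125·(-44, -9) = (3.5, 0.625)
Step 2: at (3.5, 0.625), ∇h = (165.75, -23.25) → (3.5, 0.625) − 0.125·(165.75, -23.25) = (-17.21875, 3.53125)
q = 3.53125

3.53125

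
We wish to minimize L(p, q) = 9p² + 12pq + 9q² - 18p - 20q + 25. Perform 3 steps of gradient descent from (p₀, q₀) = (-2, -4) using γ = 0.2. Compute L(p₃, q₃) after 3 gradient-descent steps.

∇L = (18p + 12q - 18, 12p + 18q - 20)
(p₁, q₁) = (-2, -4) − 0.2·(-102, -116) = (18.4, 19.2)
(p₂, q₂) = (18.4, 19.2) − 0.2·(543.6, 546.4) = (-90.32, -90.08)
(p₃, q₃) = (-90.32, -90.08) − 0.2·(-2724.72, -2725.28) = (454.624, 454.976)
L(454.624, 454.976) = 6188033.633856

6188033.633856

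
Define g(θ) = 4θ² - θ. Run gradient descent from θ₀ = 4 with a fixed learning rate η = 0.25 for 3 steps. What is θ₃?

g′(θ) = 8θ - 1
θ₁ = 4 − 0.25·31 = -3.75
θ₂ = -3.75 − 0.25·(-31) = 4
θ₃ = 4 − 0.25·31 = -3.75

-3.75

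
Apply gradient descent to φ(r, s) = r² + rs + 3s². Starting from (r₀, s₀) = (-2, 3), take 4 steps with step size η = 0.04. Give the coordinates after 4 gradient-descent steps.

(-1.7349632, 1.21178112)

∇φ = (2r + s, r + 6s)
Step 1: at (-2, 3), ∇φ = (-1, 16) → (-2, 3) − 0.04·(-1, 16) = (-1.96, 2.36)
Step 2: at (-1.96, 2.36), ∇φ = (-1.56, 12.2) → (-1.96, 2.36) − 0.04·(-1.56, 12.2) = (-1.8976, 1.872)
Step 3: at (-1.8976, 1.872), ∇φ = (-1.9232, 9.3344) → (-1.8976, 1.872) − 0.04·(-1.9232, 9.3344) = (-1.820672, 1.498624)
Step 4: at (-1.820672, 1.498624), ∇φ = (-2.14272, 7.171072) → (-1.820672, 1.498624) − 0.04·(-2.14272, 7.171072) = (-1.7349632, 1.21178112)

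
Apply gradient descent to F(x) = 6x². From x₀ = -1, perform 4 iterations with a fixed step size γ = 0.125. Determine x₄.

-0.0625

F′(x) = 12x
x₁ = -1 − 0.125·(-12) = 0.5
x₂ = 0.5 − 0.125·6 = -0.25
x₃ = -0.25 − 0.125·(-3) = 0.125
x₄ = 0.125 − 0.125·1.5 = -0.0625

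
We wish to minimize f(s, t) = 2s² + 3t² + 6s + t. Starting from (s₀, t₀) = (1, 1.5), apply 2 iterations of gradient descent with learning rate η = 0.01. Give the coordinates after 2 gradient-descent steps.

(0.804, 1.306)

∇f = (4s + 6, 6t + 1)
Step 1: at (1, 1.5), ∇f = (10, 10) → (1, 1.5) − 0.01·(10, 10) = (0.9, 1.4)
Step 2: at (0.9, 1.4), ∇f = (9.6, 9.4) → (0.9, 1.4) − 0.01·(9.6, 9.4) = (0.804, 1.306)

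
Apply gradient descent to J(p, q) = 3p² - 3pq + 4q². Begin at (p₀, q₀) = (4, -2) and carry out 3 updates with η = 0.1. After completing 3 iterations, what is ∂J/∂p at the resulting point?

1.512

∇J = (6p - 3q, -3p + 8q)
Step 1: at (4, -2), ∇J = (30, -28) → (4, -2) − 0.1·(30, -28) = (1, 0.8)
Step 2: at (1, 0.8), ∇J = (3.6, 3.4) → (1, 0.8) − 0.1·(3.6, 3.4) = (0.64, 0.46)
Step 3: at (0.64, 0.46), ∇J = (2.46, 1.76) → (0.64, 0.46) − 0.1·(2.46, 1.76) = (0.394, 0.284)
∂J/∂p at (0.394, 0.284) = 1.512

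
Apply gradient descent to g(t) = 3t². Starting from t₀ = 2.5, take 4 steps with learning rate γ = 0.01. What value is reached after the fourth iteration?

1.9518724

g′(t) = 6t
t₁ = 2.5 − 0.01·15 = 2.35
t₂ = 2.35 − 0.01·14.1 = 2.209
t₃ = 2.209 − 0.01·13.254 = 2.07646
t₄ = 2.07646 − 0.01·12.45876 = 1.9518724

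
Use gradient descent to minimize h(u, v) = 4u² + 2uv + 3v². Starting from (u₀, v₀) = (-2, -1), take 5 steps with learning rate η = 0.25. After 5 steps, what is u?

∇h = (8u + 2v, 2u + 6v)
(u₁, v₁) = (-2, -1) − 0.25·(-18, -10) = (2.5, 1.5)
(u₂, v₂) = (2.5, 1.5) − 0.25·(23, 14) = (-3.25, -2)
(u₃, v₃) = (-3.25, -2) − 0.25·(-30, -18.5) = (4.25, 2.625)
(u₄, v₄) = (4.25, 2.625) − 0.25·(39.25, 24.25) = (-5.5625, -3.4375)
(u₅, v₅) = (-5.5625, -3.4375) − 0.25·(-51.375, -31.75) = (7.28125, 4.5)
u = 7.28125

7.28125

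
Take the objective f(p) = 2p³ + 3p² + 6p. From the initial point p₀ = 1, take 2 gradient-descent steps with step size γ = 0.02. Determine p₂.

f′(p) = 6p² + 6p + 6
Step 1: f′(1) = 18; p₁ = 1 − 0.02·18 = 0.64
Step 2: f′(0.64) = 12.2976; p₂ = 0.64 − 0.02·12.2976 = 0.394048

0.394048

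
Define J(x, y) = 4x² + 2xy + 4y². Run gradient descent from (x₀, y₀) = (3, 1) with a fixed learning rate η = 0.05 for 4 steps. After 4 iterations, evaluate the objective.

∇J = (8x + 2y, 2x + 8y)
Step 1: at (3, 1), ∇J = (26, 14) → (3, 1) − 0.05·(26, 14) = (1.7, 0.3)
Step 2: at (1.7, 0.3), ∇J = (14.2, 5.8) → (1.7, 0.3) − 0.05·(14.2, 5.8) = (0.99, 0.01)
Step 3: at (0.99, 0.01), ∇J = (7.94, 2.06) → (0.99, 0.01) − 0.05·(7.94, 2.06) = (0.593, -0.093)
Step 4: at (0.593, -0.093), ∇J = (4.558, 0.442) → (0.593, -0.093) − 0.05·(4.558, 0.442) = (0.3651, -0.1151)
J(0.3651, -0.1151) = 0.50213806

0.50213806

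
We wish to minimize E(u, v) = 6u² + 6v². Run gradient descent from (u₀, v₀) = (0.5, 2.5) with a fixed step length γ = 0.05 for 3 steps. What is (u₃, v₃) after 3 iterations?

(0.032, 0.16)

∇E = (12u, 12v)
Step 1: at (0.5, 2.5), ∇E = (6, 30) → (0.5, 2.5) − 0.05·(6, 30) = (0.2, 1)
Step 2: at (0.2, 1), ∇E = (2.4, 12) → (0.2, 1) − 0.05·(2.4, 12) = (0.08, 0.4)
Step 3: at (0.08, 0.4), ∇E = (0.96, 4.8) → (0.08, 0.4) − 0.05·(0.96, 4.8) = (0.032, 0.16)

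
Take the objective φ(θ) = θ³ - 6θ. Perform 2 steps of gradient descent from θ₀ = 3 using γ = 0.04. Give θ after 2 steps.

φ′(θ) = 3θ² - 6
Step 1: φ′(3) = 21; θ₁ = 3 − 0.04·21 = 2.16
Step 2: φ′(2.16) = 7.9968; θ₂ = 2.16 − 0.04·7.9968 = 1.840128

1.840128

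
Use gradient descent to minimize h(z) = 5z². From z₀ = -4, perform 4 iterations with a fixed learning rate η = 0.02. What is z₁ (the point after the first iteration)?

-3.2

h′(z) = 10z
Step 1: h′(-4) = -40; z₁ = -4 − 0.02·(-40) = -3.2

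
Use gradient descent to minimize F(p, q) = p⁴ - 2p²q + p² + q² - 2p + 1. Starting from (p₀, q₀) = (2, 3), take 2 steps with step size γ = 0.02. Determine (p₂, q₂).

∇F = (4p³ - 4pq + 2p - 2, -2p² + 2q)
Step 1: at (2, 3), ∇F = (10, -2) → (2, 3) − 0.02·(10, -2) = (1.8, 3.04)
Step 2: at (1.8, 3.04), ∇F = (3.04, -0.4) → (1.8, 3.04) − 0.02·(3.04, -0.4) = (1.7392, 3.048)

(1.7392, 3.048)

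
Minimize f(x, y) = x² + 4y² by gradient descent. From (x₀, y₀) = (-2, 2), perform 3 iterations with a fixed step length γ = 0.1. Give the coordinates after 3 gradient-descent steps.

∇f = (2x, 8y)
Step 1: at (-2, 2), ∇f = (-4, 16) → (-2, 2) − 0.1·(-4, 16) = (-1.6, 0.4)
Step 2: at (-1.6, 0.4), ∇f = (-3.2, 3.2) → (-1.6, 0.4) − 0.1·(-3.2, 3.2) = (-1.28, 0.08)
Step 3: at (-1.28, 0.08), ∇f = (-2.56, 0.64) → (-1.28, 0.08) − 0.1·(-2.56, 0.64) = (-1.024, 0.016)

(-1.024, 0.016)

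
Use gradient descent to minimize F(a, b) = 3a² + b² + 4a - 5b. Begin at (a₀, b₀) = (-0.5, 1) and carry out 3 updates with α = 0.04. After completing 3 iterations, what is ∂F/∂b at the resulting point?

∇F = (6a + 4, 2b - 5)
(a₁, b₁) = (-0.5, 1) − 0.04·(1, -3) = (-0.54, 1.12)
(a₂, b₂) = (-0.54, 1.12) − 0.04·(0.76, -2.76) = (-0.5704, 1.2304)
(a₃, b₃) = (-0.5704, 1.2304) − 0.04·(0.5776, -2.5392) = (-0.593504, 1.331968)
∂F/∂b at (-0.593504, 1.331968) = -2.336064

-2.336064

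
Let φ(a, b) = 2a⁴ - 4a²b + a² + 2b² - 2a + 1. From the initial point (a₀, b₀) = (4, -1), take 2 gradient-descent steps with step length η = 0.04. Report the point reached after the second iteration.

∇φ = (8a³ - 8ab + 2a - 2, -4a² + 4b)
(a₁, b₁) = (4, -1) − 0.04·(550, -68) = (-18, 1.72)
(a₂, b₂) = (-18, 1.72) − 0.04·(-46446.32, -1289.12) = (1839.8528, 53.2848)

(1839.8528, 53.2848)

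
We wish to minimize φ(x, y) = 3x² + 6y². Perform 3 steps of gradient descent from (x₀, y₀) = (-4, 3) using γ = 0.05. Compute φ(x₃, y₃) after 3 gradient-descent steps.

5.868336

∇φ = (6x, 12y)
(x₁, y₁) = (-4, 3) − 0.05·(-24, 36) = (-2.8, 1.2)
(x₂, y₂) = (-2.8, 1.2) − 0.05·(-16.8, 14.4) = (-1.96, 0.48)
(x₃, y₃) = (-1.96, 0.48) − 0.05·(-11.76, 5.76) = (-1.372, 0.192)
φ(-1.372, 0.192) = 5.868336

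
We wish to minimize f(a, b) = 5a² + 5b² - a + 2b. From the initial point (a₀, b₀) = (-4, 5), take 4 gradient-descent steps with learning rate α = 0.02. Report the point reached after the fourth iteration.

∇f = (10a - 1, 10b + 2)
(a₁, b₁) = (-4, 5) − 0.02·(-41, 52) = (-3.18, 3.96)
(a₂, b₂) = (-3.18, 3.96) − 0.02·(-32.8, 41.6) = (-2.524, 3.128)
(a₃, b₃) = (-2.524, 3.128) − 0.02·(-26.24, 33.28) = (-1.9992, 2.4624)
(a₄, b₄) = (-1.9992, 2.4624) − 0.02·(-20.992, 26.624) = (-1.57936, 1.92992)

(-1.57936, 1.92992)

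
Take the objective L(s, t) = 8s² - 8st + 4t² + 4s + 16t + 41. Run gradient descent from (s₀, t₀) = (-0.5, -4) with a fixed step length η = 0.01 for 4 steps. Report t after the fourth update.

-3.68580608

∇L = (16s - 8t + 4, -8s + 8t + 16)
(s₁, t₁) = (-0.5, -4) − 0.01·(28, -12) = (-0.78, -3.88)
(s₂, t₂) = (-0.78, -3.88) − 0.01·(22.56, -8.8) = (-1.0056, -3.792)
(s₃, t₃) = (-1.0056, -3.792) − 0.01·(18.2464, -6.2912) = (-1.188064, -3.729088)
(s₄, t₄) = (-1.188064, -3.729088) − 0.01·(14.82368, -4.328192) = (-1.3363008, -3.68580608)
t = -3.68580608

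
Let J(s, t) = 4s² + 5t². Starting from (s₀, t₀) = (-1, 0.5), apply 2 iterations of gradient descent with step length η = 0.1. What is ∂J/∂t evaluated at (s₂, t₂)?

0

∇J = (8s, 10t)
Step 1: at (-1, 0.5), ∇J = (-8, 5) → (-1, 0.5) − 0.1·(-8, 5) = (-0.2, 0)
Step 2: at (-0.2, 0), ∇J = (-1.6, 0) → (-0.2, 0) − 0.1·(-1.6, 0) = (-0.04, 0)
∂J/∂t at (-0.04, 0) = 0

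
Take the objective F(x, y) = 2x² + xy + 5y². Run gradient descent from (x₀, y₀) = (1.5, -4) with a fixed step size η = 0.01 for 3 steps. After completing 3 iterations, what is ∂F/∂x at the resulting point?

∇F = (4x + y, x + 10y)
(x₁, y₁) = (1.5, -4) − 0.01·(2, -38.5) = (1.48, -3.615)
(x₂, y₂) = (1.48, -3.615) − 0.01·(2.305, -34.67) = (1.45695, -3.2683)
(x₃, y₃) = (1.45695, -3.2683) − 0.01·(2.5595, -31.22605) = (1.431355, -2.9560395)
∂F/∂x at (1.431355, -2.9560395) = 2.7693805

2.7693805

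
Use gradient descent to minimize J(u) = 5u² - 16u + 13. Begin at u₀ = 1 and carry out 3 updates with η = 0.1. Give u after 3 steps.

J′(u) = 10u - 16
Step 1: J′(1) = -6; u₁ = 1 − 0.1·(-6) = 1.6
Step 2: J′(1.6) = 0; u₂ = 1.6 − 0.1·0 = 1.6
Step 3: J′(1.6) = 0; u₃ = 1.6 − 0.1·0 = 1.6

1.6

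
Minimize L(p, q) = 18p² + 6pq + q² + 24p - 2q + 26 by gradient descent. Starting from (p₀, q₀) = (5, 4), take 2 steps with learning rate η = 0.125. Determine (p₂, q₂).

(79.625, 17.5)

∇L = (36p + 6q + 24, 6p + 2q - 2)
(p₁, q₁) = (5, 4) − 0.125·(228, 36) = (-23.5, -0.5)
(p₂, q₂) = (-23.5, -0.5) − 0.125·(-825, -144) = (79.625, 17.5)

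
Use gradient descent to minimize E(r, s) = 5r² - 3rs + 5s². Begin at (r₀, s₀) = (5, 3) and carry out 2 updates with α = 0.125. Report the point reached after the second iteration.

(0.453125, -0.328125)

∇E = (10r - 3s, -3r + 10s)
Step 1: at (5, 3), ∇E = (41, 15) → (5, 3) − 0.125·(41, 15) = (-0.125, 1.125)
Step 2: at (-0.125, 1.125), ∇E = (-4.625, 11.625) → (-0.125, 1.125) − 0.125·(-4.625, 11.625) = (0.453125, -0.328125)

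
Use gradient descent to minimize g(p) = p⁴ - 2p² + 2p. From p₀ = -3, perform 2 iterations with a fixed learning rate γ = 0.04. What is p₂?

0.73136384

g′(p) = 4p³ - 4p + 2
p₁ = -3 − 0.04·(-94) = 0.76
p₂ = 0.76 − 0.04·0.715904 = 0.73136384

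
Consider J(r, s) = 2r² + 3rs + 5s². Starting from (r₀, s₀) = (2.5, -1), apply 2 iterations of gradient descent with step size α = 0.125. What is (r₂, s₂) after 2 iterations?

(1.0703125, -0.4375)

∇J = (4r + 3s, 3r + 10s)
Step 1: at (2.5, -1), ∇J = (7, -2.5) → (2.5, -1) − 0.125·(7, -2.5) = (1.625, -0.6875)
Step 2: at (1.625, -0.6875), ∇J = (4.4375, -2) → (1.625, -0.6875) − 0.125·(4.4375, -2) = (1.0703125, -0.4375)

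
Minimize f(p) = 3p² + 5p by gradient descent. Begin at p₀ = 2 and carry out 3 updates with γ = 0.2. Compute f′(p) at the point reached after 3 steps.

-0.136

f′(p) = 6p + 5
p₁ = 2 − 0.2·17 = -1.4
p₂ = -1.4 − 0.2·(-3.4) = -0.72
p₃ = -0.72 − 0.2·0.68 = -0.856
f′(p) at (-0.856) = -0.136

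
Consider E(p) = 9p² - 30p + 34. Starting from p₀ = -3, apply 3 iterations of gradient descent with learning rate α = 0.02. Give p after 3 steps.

E′(p) = 18p - 30
p₁ = -3 − 0.02·(-84) = -1.32
p₂ = -1.32 − 0.02·(-53.76) = -0.2448
p₃ = -0.2448 − 0.02·(-34.4064) = 0.443328

0.443328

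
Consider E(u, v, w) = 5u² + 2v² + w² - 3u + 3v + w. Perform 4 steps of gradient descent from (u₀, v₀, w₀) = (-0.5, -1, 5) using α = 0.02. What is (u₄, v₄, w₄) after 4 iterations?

∇E = (10u - 3, 4v + 3, 2w + 1)
(u₁, v₁, w₁) = (-0.5, -1, 5) − 0.02·(-8, -1, 11) = (-0.34, -0.98, 4.78)
(u₂, v₂, w₂) = (-0.34, -0.98, 4.78) − 0.02·(-6.4, -0.92, 10.56) = (-0.212, -0.9616, 4.5688)
(u₃, v₃, w₃) = (-0.212, -0.9616, 4.5688) − 0.02·(-5.12, -0.8464, 10.1376) = (-0.1096, -0.944672, 4.366048)
(u₄, v₄, w₄) = (-0.1096, -0.944672, 4.366048) − 0.02·(-4.096, -0.778688, 9.732096) = (-0.02768, -0.92909824, 4.17140608)

(-0.02768, -0.92909824, 4.17140608)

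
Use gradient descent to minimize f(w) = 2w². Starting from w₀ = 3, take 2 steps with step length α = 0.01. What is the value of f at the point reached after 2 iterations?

15.28823808

f′(w) = 4w
w₁ = 3 − 0.01·12 = 2.88
w₂ = 2.88 − 0.01·11.52 = 2.7648
f(2.7648) = 15.28823808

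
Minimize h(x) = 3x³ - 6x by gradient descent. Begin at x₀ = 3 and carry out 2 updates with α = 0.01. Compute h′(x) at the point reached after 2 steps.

24.948359765625

h′(x) = 9x² - 6
Step 1: h′(3) = 75; x₁ = 3 − 0.01·75 = 2.25
Step 2: h′(2.25) = 39.5625; x₂ = 2.25 − 0.01·39.5625 = 1.854375
h′(x) at (1.854375) = 24.948359765625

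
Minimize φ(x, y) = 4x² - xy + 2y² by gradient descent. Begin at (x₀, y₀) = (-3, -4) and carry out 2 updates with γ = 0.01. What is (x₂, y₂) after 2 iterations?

∇φ = (8x - y, -x + 4y)
Step 1: at (-3, -4), ∇φ = (-20, -13) → (-3, -4) − 0.01·(-20, -13) = (-2.8, -3.87)
Step 2: at (-2.8, -3.87), ∇φ = (-18.53, -12.68) → (-2.8, -3.87) − 0.01·(-18.53, -12.68) = (-2.6147, -3.7432)

(-2.6147, -3.7432)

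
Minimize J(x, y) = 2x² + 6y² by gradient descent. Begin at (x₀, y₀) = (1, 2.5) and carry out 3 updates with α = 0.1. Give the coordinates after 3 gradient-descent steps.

∇J = (4x, 12y)
Step 1: at (1, 2.5), ∇J = (4, 30) → (1, 2.5) − 0.1·(4, 30) = (0.6, -0.5)
Step 2: at (0.6, -0.5), ∇J = (2.4, -6) → (0.6, -0.5) − 0.1·(2.4, -6) = (0.36, 0.1)
Step 3: at (0.36, 0.1), ∇J = (1.44, 1.2) → (0.36, 0.1) − 0.1·(1.44, 1.2) = (0.216, -0.02)

(0.216, -0.02)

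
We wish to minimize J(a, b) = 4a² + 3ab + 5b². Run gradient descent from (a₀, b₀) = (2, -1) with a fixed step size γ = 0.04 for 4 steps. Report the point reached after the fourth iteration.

(0.63260672, -0.42525696)

∇J = (8a + 3b, 3a + 10b)
(a₁, b₁) = (2, -1) − 0.04·(13, -4) = (1.48, -0.84)
(a₂, b₂) = (1.48, -0.84) − 0.04·(9.32, -3.96) = (1.1072, -0.6816)
(a₃, b₃) = (1.1072, -0.6816) − 0.04·(6.8128, -3.4944) = (0.834688, -0.541824)
(a₄, b₄) = (0.834688, -0.541824) − 0.04·(5.052032, -2.914176) = (0.63260672, -0.42525696)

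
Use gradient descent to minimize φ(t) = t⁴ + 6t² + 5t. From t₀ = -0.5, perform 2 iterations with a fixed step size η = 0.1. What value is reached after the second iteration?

-0.41285

φ′(t) = 4t³ + 12t + 5
Step 1: φ′(-0.5) = -1.5; t₁ = -0.5 − 0.1·(-1.5) = -0.35
Step 2: φ′(-0.35) = 0.6285; t₂ = -0.35 − 0.1·0.6285 = -0.41285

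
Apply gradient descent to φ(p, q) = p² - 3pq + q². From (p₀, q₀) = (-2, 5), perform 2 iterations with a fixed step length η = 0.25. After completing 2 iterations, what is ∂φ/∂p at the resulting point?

∇φ = (2p - 3q, -3p + 2q)
Step 1: at (-2, 5), ∇φ = (-19, 16) → (-2, 5) − 0.25·(-19, 16) = (2.75, 1)
Step 2: at (2.75, 1), ∇φ = (2.5, -6.25) → (2.75, 1) − 0.25·(2.5, -6.25) = (2.125, 2.5625)
∂φ/∂p at (2.125, 2.5625) = -3.4375

-3.4375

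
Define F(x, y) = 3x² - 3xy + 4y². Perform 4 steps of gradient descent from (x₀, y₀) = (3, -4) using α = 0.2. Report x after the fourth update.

3.3216

∇F = (6x - 3y, -3x + 8y)
(x₁, y₁) = (3, -4) − 0.2·(30, -41) = (-3, 4.2)
(x₂, y₂) = (-3, 4.2) − 0.2·(-30.6, 42.6) = (3.12, -4.32)
(x₃, y₃) = (3.12, -4.32) − 0.2·(31.68, -43.92) = (-3.216, 4.464)
(x₄, y₄) = (-3.216, 4.464) − 0.2·(-32.688, 45.36) = (3.3216, -4.608)
x = 3.3216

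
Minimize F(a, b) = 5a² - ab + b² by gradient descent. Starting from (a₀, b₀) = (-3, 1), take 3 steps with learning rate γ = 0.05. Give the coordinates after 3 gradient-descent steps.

∇F = (10a - b, -a + 2b)
(a₁, b₁) = (-3, 1) − 0.05·(-31, 5) = (-1.45, 0.75)
(a₂, b₂) = (-1.45, 0.75) − 0.05·(-15.25, 2.95) = (-0.6875, 0.6025)
(a₃, b₃) = (-0.6875, 0.6025) − 0.05·(-7.4775, 1.8925) = (-0.313625, 0.507875)

(-0.313625, 0.507875)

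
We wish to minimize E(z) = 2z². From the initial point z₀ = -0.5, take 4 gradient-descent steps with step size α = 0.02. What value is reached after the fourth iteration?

E′(z) = 4z
z₁ = -0.5 − 0.02·(-2) = -0.46
z₂ = -0.46 − 0.02·(-1.84) = -0.4232
z₃ = -0.4232 − 0.02·(-1.6928) = -0.389344
z₄ = -0.389344 − 0.02·(-1.557376) = -0.35819648

-0.35819648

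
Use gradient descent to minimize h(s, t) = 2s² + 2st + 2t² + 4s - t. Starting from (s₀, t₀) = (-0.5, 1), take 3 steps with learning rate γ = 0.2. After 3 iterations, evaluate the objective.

-3.476576

∇h = (4s + 2t + 4, 2s + 4t - 1)
Step 1: at (-0.5, 1), ∇h = (4, 2) → (-0.5, 1) − 0.2·(4, 2) = (-1.3, 0.6)
Step 2: at (-1.3, 0.6), ∇h = (0, -1.2) → (-1.3, 0.6) − 0.2·(0, -1.2) = (-1.3, 0.84)
Step 3: at (-1.3, 0.84), ∇h = (0.48, -0.24) → (-1.3, 0.84) − 0.2·(0.48, -0.24) = (-1.396, 0.888)
h(-1.396, 0.888) = -3.476576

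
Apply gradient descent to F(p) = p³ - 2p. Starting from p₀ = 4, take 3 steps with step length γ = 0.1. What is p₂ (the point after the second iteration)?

-0.508

F′(p) = 3p² - 2
p₁ = 4 − 0.1·46 = -0.6
p₂ = -0.6 − 0.1·(-0.92) = -0.508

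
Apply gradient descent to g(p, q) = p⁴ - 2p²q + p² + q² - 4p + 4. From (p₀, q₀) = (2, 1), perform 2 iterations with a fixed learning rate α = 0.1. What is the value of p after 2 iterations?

∇g = (4p³ - 4pq + 2p - 4, -2p² + 2q)
Step 1: at (2, 1), ∇g = (24, -6) → (2, 1) − 0.1·(24, -6) = (-0.4, 1.6)
Step 2: at (-0.4, 1.6), ∇g = (-2.496, 2.88) → (-0.4, 1.6) − 0.1·(-2.496, 2.88) = (-0.1504, 1.312)
p = -0.1504

-0.1504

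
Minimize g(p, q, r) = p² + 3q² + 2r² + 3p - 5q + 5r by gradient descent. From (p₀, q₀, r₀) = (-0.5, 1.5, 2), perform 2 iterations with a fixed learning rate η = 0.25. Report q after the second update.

1

∇g = (2p + 3, 6q - 5, 4r + 5)
(p₁, q₁, r₁) = (-0.5, 1.5, 2) − 0.25·(2, 4, 13) = (-1, 0.5, -1.25)
(p₂, q₂, r₂) = (-1, 0.5, -1.25) − 0.25·(1, -2, 0) = (-1.25, 1, -1.25)
q = 1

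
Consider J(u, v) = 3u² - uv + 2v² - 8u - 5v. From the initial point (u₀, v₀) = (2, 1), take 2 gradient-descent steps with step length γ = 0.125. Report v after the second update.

1.515625

∇J = (6u - v - 8, -u + 4v - 5)
Step 1: at (2, 1), ∇J = (3, -3) → (2, 1) − 0.125·(3, -3) = (1.625, 1.375)
Step 2: at (1.625, 1.375), ∇J = (0.375, -1.125) → (1.625, 1.375) − 0.125·(0.375, -1.125) = (1.578125, 1.515625)
v = 1.515625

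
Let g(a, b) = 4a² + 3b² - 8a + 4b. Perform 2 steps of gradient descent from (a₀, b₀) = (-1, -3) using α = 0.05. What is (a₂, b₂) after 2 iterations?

∇g = (8a - 8, 6b + 4)
(a₁, b₁) = (-1, -3) − 0.05·(-16, -14) = (-0.2, -2.3)
(a₂, b₂) = (-0.2, -2.3) − 0.05·(-9.6, -9.8) = (0.28, -1.81)

(0.28, -1.81)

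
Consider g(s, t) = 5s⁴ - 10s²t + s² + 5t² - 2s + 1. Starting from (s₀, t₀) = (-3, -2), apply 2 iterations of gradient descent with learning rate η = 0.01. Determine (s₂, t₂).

∇g = (20s³ - 20st + 2s - 2, -10s² + 10t)
(s₁, t₁) = (-3, -2) − 0.01·(-668, -110) = (3.68, -0.9)
(s₂, t₂) = (3.68, -0.9) − 0.01·(1068.32064, -144.424) = (-7.0032064, 0.54424)

(-7.0032064, 0.54424)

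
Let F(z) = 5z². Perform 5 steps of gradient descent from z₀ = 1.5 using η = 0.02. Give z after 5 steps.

0.49152

F′(z) = 10z
z₁ = 1.5 − 0.02·15 = 1.2
z₂ = 1.2 − 0.02·12 = 0.96
z₃ = 0.96 − 0.02·9.6 = 0.768
z₄ = 0.768 − 0.02·7.68 = 0.6144
z₅ = 0.6144 − 0.02·6.144 = 0.49152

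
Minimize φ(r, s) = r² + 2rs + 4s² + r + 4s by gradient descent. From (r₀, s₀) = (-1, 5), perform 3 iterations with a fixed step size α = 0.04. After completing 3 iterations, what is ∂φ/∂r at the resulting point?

∇φ = (2r + 2s + 1, 2r + 8s + 4)
(r₁, s₁) = (-1, 5) − 0.04·(9, 42) = (-1.36, 3.32)
(r₂, s₂) = (-1.36, 3.32) − 0.04·(4.92, 27.84) = (-1.5568, 2.2064)
(r₃, s₃) = (-1.5568, 2.2064) − 0.04·(2.2992, 18.5376) = (-1.648768, 1.464896)
∂φ/∂r at (-1.648768, 1.464896) = 0.632256

0.632256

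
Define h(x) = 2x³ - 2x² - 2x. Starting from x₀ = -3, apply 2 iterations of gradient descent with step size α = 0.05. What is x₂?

-18.872

h′(x) = 6x² - 4x - 2
Step 1: h′(-3) = 64; x₁ = -3 − 0.05·64 = -6.2
Step 2: h′(-6.2) = 253.44; x₂ = -6.2 − 0.05·253.44 = -18.872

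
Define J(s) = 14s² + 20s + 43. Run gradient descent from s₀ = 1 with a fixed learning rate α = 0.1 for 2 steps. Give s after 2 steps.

4.84

J′(s) = 28s + 20
s₁ = 1 − 0.1·48 = -3.8
s₂ = -3.8 − 0.1·(-86.4) = 4.84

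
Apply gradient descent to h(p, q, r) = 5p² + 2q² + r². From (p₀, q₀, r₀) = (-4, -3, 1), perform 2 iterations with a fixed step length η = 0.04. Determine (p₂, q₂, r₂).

∇h = (10p, 4q, 2r)
(p₁, q₁, r₁) = (-4, -3, 1) − 0.04·(-40, -12, 2) = (-2.4, -2.52, 0.92)
(p₂, q₂, r₂) = (-2.4, -2.52, 0.92) − 0.04·(-24, -10.08, 1.84) = (-1.44, -2.1168, 0.8464)

(-1.44, -2.1168, 0.8464)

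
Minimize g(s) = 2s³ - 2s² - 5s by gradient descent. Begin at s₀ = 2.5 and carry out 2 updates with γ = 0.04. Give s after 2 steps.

1.4416

g′(s) = 6s² - 4s - 5
Step 1: g′(2.5) = 22.5; s₁ = 2.5 − 0.04·22.5 = 1.6
Step 2: g′(1.6) = 3.96; s₂ = 1.6 − 0.04·3.96 = 1.4416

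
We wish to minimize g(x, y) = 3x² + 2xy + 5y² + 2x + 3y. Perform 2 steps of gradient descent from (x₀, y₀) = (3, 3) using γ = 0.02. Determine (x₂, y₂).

∇g = (6x + 2y + 2, 2x + 10y + 3)
(x₁, y₁) = (3, 3) − 0.02·(26, 39) = (2.48, 2.22)
(x₂, y₂) = (2.48, 2.22) − 0.02·(21.32, 30.16) = (2.0536, 1.6168)

(2.0536, 1.6168)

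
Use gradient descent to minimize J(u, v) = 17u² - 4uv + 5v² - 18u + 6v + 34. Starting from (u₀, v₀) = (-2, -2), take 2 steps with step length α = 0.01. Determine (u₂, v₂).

(-0.7028, -1.8548)

∇J = (34u - 4v - 18, -4u + 10v + 6)
(u₁, v₁) = (-2, -2) − 0.01·(-78, -6) = (-1.22, -1.94)
(u₂, v₂) = (-1.22, -1.94) − 0.01·(-51.72, -8.52) = (-0.7028, -1.8548)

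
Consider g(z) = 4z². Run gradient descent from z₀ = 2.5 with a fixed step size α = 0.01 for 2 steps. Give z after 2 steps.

2.116

g′(z) = 8z
Step 1: g′(2.5) = 20; z₁ = 2.5 − 0.01·20 = 2.3
Step 2: g′(2.3) = 18.4; z₂ = 2.3 − 0.01·18.4 = 2.116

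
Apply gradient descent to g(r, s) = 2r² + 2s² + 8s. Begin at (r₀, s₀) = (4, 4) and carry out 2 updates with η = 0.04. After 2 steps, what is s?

2.2336

∇g = (4r, 4s + 8)
(r₁, s₁) = (4, 4) − 0.04·(16, 24) = (3.36, 3.04)
(r₂, s₂) = (3.36, 3.04) − 0.04·(13.44, 20.16) = (2.8224, 2.2336)
s = 2.2336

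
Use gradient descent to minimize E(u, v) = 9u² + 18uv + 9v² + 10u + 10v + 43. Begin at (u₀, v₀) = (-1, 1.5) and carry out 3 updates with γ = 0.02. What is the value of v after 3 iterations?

0.983808

∇E = (18u + 18v + 10, 18u + 18v + 10)
Step 1: at (-1, 1.5), ∇E = (19, 19) → (-1, 1.5) − 0.02·(19, 19) = (-1.38, 1.12)
Step 2: at (-1.38, 1.12), ∇E = (5.32, 5.32) → (-1.38, 1.12) − 0.02·(5.32, 5.32) = (-1.4864, 1.0136)
Step 3: at (-1.4864, 1.0136), ∇E = (1.4896, 1.4896) → (-1.4864, 1.0136) − 0.02·(1.4896, 1.4896) = (-1.516192, 0.983808)
v = 0.983808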